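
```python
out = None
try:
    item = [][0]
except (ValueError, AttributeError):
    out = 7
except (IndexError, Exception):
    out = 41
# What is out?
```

Step-by-step execution trace:
1. `item = [][0]` raises IndexError.
2. `except (ValueError, AttributeError)` does not match IndexError; skipped.
3. `except (IndexError, Exception)` matches (IndexError is in the tuple) → out = 41.
Result: 41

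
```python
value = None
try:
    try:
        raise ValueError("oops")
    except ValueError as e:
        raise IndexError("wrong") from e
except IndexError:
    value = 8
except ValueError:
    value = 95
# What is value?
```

Step-by-step execution trace:
1. Inner try raises ValueError; inner `except ValueError as e` catches it.
2. `raise IndexError(...) from e` raises IndexError (ValueError is attached as __cause__, but only IndexError is active).
3. Outer `except IndexError` matches → value = 8.
4. `except ValueError` is not reached.
Result: 8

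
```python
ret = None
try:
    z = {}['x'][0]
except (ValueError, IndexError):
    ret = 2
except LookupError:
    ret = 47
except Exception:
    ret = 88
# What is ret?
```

Step-by-step execution trace:
1. `z = {}['x'][0]` raises KeyError.
2. `except (ValueError, IndexError)` does not match KeyError; skipped.
3. `except LookupError` matches (KeyError is a subclass of LookupError) → ret = 47.
4. `except Exception` is not reached.
Result: 47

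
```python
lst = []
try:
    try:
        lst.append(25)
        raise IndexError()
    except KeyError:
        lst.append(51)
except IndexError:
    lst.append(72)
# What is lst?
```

Step-by-step execution trace:
1. Inner try: `lst.append(25)` → lst = [25].
2. `raise IndexError()` raises IndexError.
3. Inner `except KeyError` does not match IndexError; exception propagates to outer try.
4. Outer `except IndexError` matches → `lst.append(72)` → lst = [25, 72].
Result: [25, 72]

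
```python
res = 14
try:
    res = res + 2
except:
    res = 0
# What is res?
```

Step-by-step execution trace:
1. res starts at 14.
2. try: `res = res + 2` → res = 16. No exception raised.
3. `except` is skipped.
Result: 16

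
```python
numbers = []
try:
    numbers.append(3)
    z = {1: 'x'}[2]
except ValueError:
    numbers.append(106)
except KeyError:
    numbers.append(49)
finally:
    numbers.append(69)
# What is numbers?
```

Step-by-step execution trace:
1. try: `numbers.append(3)` → numbers = [3].
2. `z = {1: 'x'}[2]` raises KeyError.
3. `except ValueError` does not match KeyError; skipped.
4. `except KeyError` matches → `numbers.append(49)` → numbers = [3, 49].
5. finally always runs: `numbers.append(69)` → numbers = [3, 49, 69].
Result: [3, 49, 69]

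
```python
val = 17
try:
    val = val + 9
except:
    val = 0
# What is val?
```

Step-by-step execution trace:
1. val starts at 17.
2. try: `val = val + 9` → val = 26. No exception raised.
3. `except` is skipped.
Result: 26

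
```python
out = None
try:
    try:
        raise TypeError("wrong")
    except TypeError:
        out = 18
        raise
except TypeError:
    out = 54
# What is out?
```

Step-by-step execution trace:
1. Inner try: `raise TypeError("wrong")` raises TypeError.
2. Inner `except TypeError` matches → out = 18.
3. bare `raise` re-raises the same TypeError.
4. Outer `except TypeError` matches → out = 54.
Result: 54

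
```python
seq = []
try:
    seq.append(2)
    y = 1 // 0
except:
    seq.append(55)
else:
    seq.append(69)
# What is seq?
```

Step-by-step execution trace:
1. try: `seq.append(2)` → seq = [2].
2. `y = 1 // 0` raises ZeroDivisionError.
3. bare `except` matches → `seq.append(55)` → seq = [2, 55].
4. `else` is skipped (an exception was raised).
Result: [2, 55]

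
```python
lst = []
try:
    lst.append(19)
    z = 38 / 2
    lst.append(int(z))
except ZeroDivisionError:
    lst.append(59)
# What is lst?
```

Step-by-step execution trace:
1. try: `lst.append(19)` → lst = [19].
2. `z = 38 / 2` → z = 19.0. No exception raised.
3. `lst.append(int(z))` → lst = [19, 19].
4. `except ZeroDivisionError` is skipped (no exception was raised).
Result: [19, 19]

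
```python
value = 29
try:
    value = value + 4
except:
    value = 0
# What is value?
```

Step-by-step execution trace:
1. value starts at 29.
2. try: `value = value + 4` → value = 33. No exception raised.
3. `except` is skipped.
Result: 33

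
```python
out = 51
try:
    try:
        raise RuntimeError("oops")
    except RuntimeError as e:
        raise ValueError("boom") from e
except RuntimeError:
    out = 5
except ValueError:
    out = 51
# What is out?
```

Step-by-step execution trace:
1. Inner try raises RuntimeError; inner `except RuntimeError as e` catches it.
2. `raise ValueError(...) from e` raises ValueError (RuntimeError is attached as __cause__, but only ValueError is active).
3. Outer `except RuntimeError` does not match ValueError; skipped.
4. Outer `except ValueError` matches → out = 51.
Result: 51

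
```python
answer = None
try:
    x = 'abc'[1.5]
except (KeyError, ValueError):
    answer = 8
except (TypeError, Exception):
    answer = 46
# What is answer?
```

Step-by-step execution trace:
1. `x = 'abc'[1.5]` raises TypeError.
2. `except (KeyError, ValueError)` does not match TypeError; skipped.
3. `except (TypeError, Exception)` matches (TypeError is in the tuple) → answer = 46.
Result: 46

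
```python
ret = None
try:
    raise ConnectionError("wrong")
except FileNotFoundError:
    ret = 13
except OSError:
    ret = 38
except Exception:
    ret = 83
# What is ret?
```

Step-by-step execution trace:
1. `raise ConnectionError(...)` raises ConnectionError.
2. `except FileNotFoundError` does not match (ConnectionError is not a subclass of FileNotFoundError); skipped.
3. `except OSError` matches (ConnectionError is a subclass of OSError) → ret = 38.
4. `except Exception` is not reached.
Result: 38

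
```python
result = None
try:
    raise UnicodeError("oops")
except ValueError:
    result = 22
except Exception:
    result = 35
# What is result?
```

Step-by-step execution trace:
1. `raise UnicodeError(...)` raises UnicodeError.
2. `except ValueError` matches (UnicodeError is a subclass of ValueError) → result = 22.
3. `except Exception` is not reached.
Result: 22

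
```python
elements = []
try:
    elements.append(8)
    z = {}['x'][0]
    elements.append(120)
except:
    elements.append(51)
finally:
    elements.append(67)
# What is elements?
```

Step-by-step execution trace:
1. try: `elements.append(8)` → elements = [8].
2. `z = {}['x'][0]` raises KeyError; `elements.append(120)` is not reached.
3. bare `except` matches → `elements.append(51)` → elements = [8, 51].
4. finally always runs: `elements.append(67)` → elements = [8, 51, 67].
Result: [8, 51, 67]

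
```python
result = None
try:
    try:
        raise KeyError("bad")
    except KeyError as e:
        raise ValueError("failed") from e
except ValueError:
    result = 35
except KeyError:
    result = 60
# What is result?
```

Step-by-step execution trace:
1. Inner try raises KeyError; inner `except KeyError as e` catches it.
2. `raise ValueError(...) from e` raises ValueError (KeyError is attached as __cause__, but only ValueError is active).
3. Outer `except ValueError` matches → result = 35.
4. `except KeyError` is not reached.
Result: 35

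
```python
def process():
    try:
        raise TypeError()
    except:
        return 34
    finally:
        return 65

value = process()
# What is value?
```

Step-by-step execution trace:
1. `process()` enters try: `raise TypeError()` raises TypeError.
2. bare `except` matches → `return 34` sets pending return value 34.
3. Before returning, `finally: return 65` runs and overrides the pending return.
4. process() returns 65 → value = 65.
Result: 65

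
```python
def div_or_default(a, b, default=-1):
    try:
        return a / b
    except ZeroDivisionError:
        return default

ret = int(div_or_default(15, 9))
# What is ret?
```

Step-by-step execution trace:
1. `div_or_default(15, 9)` enters try: `return 15 / 9` → returns 1.6666666666666667. No exception raised.
2. `except ZeroDivisionError` is skipped.
3. `int(1.6666666666666667)` → 1 → ret = 1.
Result: 1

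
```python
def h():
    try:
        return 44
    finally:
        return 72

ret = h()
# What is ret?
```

Step-by-step execution trace:
1. `h()` enters try: `return 44` sets pending return value 44.
2. Before returning, `finally: return 72` runs and overrides the pending return.
3. h() returns 72 → ret = 72.
Result: 72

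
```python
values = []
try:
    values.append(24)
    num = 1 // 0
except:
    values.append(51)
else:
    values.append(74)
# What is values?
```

Step-by-step execution trace:
1. try: `values.append(24)` → values = [24].
2. `num = 1 // 0` raises ZeroDivisionError.
3. bare `except` matches → `values.append(51)` → values = [24, 51].
4. `else` is skipped (an exception was raised).
Result: [24, 51]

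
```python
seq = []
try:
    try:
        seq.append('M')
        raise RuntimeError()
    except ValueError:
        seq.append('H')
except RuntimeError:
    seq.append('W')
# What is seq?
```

Step-by-step execution trace:
1. Inner try: `seq.append('M')` → seq = ['M'].
2. `raise RuntimeError()` raises RuntimeError.
3. Inner `except ValueError` does not match RuntimeError; exception propagates to outer try.
4. Outer `except RuntimeError` matches → `seq.append('W')` → seq = ['M', 'W'].
Result: ['M', 'W']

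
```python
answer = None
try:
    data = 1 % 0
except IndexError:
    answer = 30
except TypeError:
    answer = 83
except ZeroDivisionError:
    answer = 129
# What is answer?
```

Step-by-step execution trace:
1. `data = 1 % 0` raises ZeroDivisionError.
2. `except IndexError` does not match ZeroDivisionError; skipped.
3. `except TypeError` does not match ZeroDivisionError; skipped.
4. `except ZeroDivisionError` matches → answer = 129.
Result: 129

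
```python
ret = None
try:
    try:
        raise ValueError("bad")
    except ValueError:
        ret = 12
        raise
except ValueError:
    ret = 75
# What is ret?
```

Step-by-step execution trace:
1. Inner try: `raise ValueError("bad")` raises ValueError.
2. Inner `except ValueError` matches → ret = 12.
3. bare `raise` re-raises the same ValueError.
4. Outer `except ValueError` matches → ret = 75.
Result: 75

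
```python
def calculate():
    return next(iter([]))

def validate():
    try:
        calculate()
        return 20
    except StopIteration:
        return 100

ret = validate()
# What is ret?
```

Step-by-step execution trace:
1. `validate()` calls `calculate()`.
2. `calculate()` evaluates `next(iter([]))`, which raises StopIteration; it propagates to the caller.
3. `return 20` is not reached.
4. `except StopIteration` in validate matches → returns 100.
5. ret = 100.
Result: 100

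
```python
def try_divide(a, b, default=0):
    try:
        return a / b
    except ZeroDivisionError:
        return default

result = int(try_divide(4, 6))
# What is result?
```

Step-by-step execution trace:
1. `try_divide(4, 6)` enters try: `return 4 / 6` → returns 0.6666666666666666. No exception raised.
2. `except ZeroDivisionError` is skipped.
3. `int(0.6666666666666666)` → 0 → result = 0.
Result: 0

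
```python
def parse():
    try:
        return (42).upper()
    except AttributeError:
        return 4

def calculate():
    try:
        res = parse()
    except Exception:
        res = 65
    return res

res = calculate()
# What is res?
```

Step-by-step execution trace:
1. `calculate()` calls `parse()`.
2. In parse: `(42).upper()` raises AttributeError; `except AttributeError` catches it → returns 4.
3. In calculate: `res = parse()` → res = 4. No exception reaches calculate.
4. `except Exception` is skipped; calculate returns 4.
5. res = 4.
Result: 4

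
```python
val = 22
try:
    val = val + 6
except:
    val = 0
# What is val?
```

Step-by-step execution trace:
1. val starts at 22.
2. try: `val = val + 6` → val = 28. No exception raised.
3. `except` is skipped.
Result: 28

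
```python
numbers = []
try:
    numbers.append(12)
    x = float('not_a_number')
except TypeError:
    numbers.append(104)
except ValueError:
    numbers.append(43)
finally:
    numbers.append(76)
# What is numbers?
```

Step-by-step execution trace:
1. try: `numbers.append(12)` → numbers = [12].
2. `x = float('not_a_number')` raises ValueError.
3. `except TypeError` does not match ValueError; skipped.
4. `except ValueError` matches → `numbers.append(43)` → numbers = [12, 43].
5. finally always runs: `numbers.append(76)` → numbers = [12, 43, 76].
Result: [12, 43, 76]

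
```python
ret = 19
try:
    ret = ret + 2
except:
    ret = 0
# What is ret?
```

Step-by-step execution trace:
1. ret starts at 19.
2. try: `ret = ret + 2` → ret = 21. No exception raised.
3. `except` is skipped.
Result: 21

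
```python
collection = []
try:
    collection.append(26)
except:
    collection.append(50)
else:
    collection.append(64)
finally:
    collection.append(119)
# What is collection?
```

Step-by-step execution trace:
1. try: `collection.append(26)` → collection = [26]. No exception raised.
2. `except` is skipped.
3. `else` runs: `collection.append(64)` → collection = [26, 64].
4. `finally` always runs: `collection.append(119)` → collection = [26, 64, 119].
Result: [26, 64, 119]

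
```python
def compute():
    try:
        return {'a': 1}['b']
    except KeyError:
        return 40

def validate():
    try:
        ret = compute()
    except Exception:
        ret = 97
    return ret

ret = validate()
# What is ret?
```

Step-by-step execution trace:
1. `validate()` calls `compute()`.
2. In compute: `{'a': 1}['b']` raises KeyError; `except KeyError` catches it → returns 40.
3. In validate: `ret = compute()` → ret = 40. No exception reaches validate.
4. `except Exception` is skipped; validate returns 40.
5. ret = 40.
Result: 40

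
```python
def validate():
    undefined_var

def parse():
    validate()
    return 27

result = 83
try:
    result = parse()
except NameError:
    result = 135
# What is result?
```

Step-by-step execution trace:
1. result starts at 83.
2. try: `parse()` calls `validate()`.
3. `validate()` evaluates `undefined_var`, which raises NameError; it propagates through parse (uncaught).
4. `return 27` in parse is not reached; the assignment to result does not complete.
5. `except NameError` matches → result = 135.
Result: 135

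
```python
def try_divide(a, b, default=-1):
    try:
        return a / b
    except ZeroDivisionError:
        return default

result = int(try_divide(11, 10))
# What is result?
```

Step-by-step execution trace:
1. `try_divide(11, 10)` enters try: `return 11 / 10` → returns 1.1. No exception raised.
2. `except ZeroDivisionError` is skipped.
3. `int(1.1)` → 1 → result = 1.
Result: 1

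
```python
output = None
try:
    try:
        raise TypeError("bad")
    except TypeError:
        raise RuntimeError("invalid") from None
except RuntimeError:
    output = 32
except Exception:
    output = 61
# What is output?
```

Step-by-step execution trace:
1. Inner try raises TypeError; inner `except TypeError` catches it.
2. `raise RuntimeError(...) from None` raises RuntimeError (from None suppresses __context__, but the active exception is still RuntimeError).
3. Outer `except RuntimeError` matches → output = 32.
4. `except Exception` is not reached.
Result: 32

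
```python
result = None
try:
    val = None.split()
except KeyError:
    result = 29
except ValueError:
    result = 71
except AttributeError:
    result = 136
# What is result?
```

Step-by-step execution trace:
1. `val = None.split()` raises AttributeError.
2. `except KeyError` does not match AttributeError; skipped.
3. `except ValueError` does not match AttributeError; skipped.
4. `except AttributeError` matches → result = 136.
Result: 136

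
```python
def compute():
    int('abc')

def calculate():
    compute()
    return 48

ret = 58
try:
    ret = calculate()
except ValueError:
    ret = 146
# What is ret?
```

Step-by-step execution trace:
1. ret starts at 58.
2. try: `calculate()` calls `compute()`.
3. `compute()` evaluates `int('abc')`, which raises ValueError; it propagates through calculate (uncaught).
4. `return 48` in calculate is not reached; the assignment to ret does not complete.
5. `except ValueError` matches → ret = 146.
Result: 146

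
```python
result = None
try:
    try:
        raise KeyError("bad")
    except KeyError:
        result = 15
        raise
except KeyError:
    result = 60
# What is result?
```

Step-by-step execution trace:
1. Inner try: `raise KeyError("bad")` raises KeyError.
2. Inner `except KeyError` matches → result = 15.
3. bare `raise` re-raises the same KeyError.
4. Outer `except KeyError` matches → result = 60.
Result: 60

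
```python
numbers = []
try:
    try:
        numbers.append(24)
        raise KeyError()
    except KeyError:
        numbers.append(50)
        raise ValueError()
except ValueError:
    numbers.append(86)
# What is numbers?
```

Step-by-step execution trace:
1. Inner try: `numbers.append(24)` → numbers = [24].
2. `raise KeyError()` raises KeyError.
3. Inner `except KeyError` matches → `numbers.append(50)` → numbers = [24, 50].
4. `raise ValueError()` raises ValueError; propagates to outer try.
5. Outer `except ValueError` matches → `numbers.append(86)` → numbers = [24, 50, 86].
Result: [24, 50, 86]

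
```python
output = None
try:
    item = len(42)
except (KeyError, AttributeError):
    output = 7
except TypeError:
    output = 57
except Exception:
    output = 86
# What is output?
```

Step-by-step execution trace:
1. `item = len(42)` raises TypeError.
2. `except (KeyError, AttributeError)` does not match TypeError; skipped.
3. `except TypeError` matches (exact type match) → output = 57.
4. `except Exception` is not reached.
Result: 57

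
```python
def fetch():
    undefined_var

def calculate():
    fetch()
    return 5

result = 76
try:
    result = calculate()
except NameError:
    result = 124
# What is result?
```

Step-by-step execution trace:
1. result starts at 76.
2. try: `calculate()` calls `fetch()`.
3. `fetch()` evaluates `undefined_var`, which raises NameError; it propagates through calculate (uncaught).
4. `return 5` in calculate is not reached; the assignment to result does not complete.
5. `except NameError` matches → result = 124.
Result: 124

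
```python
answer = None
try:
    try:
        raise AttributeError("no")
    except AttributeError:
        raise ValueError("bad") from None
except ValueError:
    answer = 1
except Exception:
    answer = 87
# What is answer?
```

Step-by-step execution trace:
1. Inner try raises AttributeError; inner `except AttributeError` catches it.
2. `raise ValueError(...) from None` raises ValueError (from None suppresses __context__, but the active exception is still ValueError).
3. Outer `except ValueError` matches → answer = 1.
4. `except Exception` is not reached.
Result: 1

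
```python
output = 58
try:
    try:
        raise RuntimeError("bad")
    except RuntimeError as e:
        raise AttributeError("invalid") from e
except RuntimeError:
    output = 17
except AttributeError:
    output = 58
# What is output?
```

Step-by-step execution trace:
1. Inner try raises RuntimeError; inner `except RuntimeError as e` catches it.
2. `raise AttributeError(...) from e` raises AttributeError (RuntimeError is attached as __cause__, but only AttributeError is active).
3. Outer `except RuntimeError` does not match AttributeError; skipped.
4. Outer `except AttributeError` matches → output = 58.
Result: 58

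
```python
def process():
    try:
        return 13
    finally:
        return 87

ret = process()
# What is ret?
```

Step-by-step execution trace:
1. `process()` enters try: `return 13` sets pending return value 13.
2. Before returning, `finally: return 87` runs and overrides the pending return.
3. process() returns 87 → ret = 87.
Result: 87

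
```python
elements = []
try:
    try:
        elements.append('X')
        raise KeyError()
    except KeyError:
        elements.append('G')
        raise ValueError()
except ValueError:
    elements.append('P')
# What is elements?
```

Step-by-step execution trace:
1. Inner try: `elements.append('X')` → elements = ['X'].
2. `raise KeyError()` raises KeyError.
3. Inner `except KeyError` matches → `elements.append('G')` → elements = ['X', 'G'].
4. `raise ValueError()` raises ValueError; propagates to outer try.
5. Outer `except ValueError` matches → `elements.append('P')` → elements = ['X', 'G', 'P'].
Result: ['X', 'G', 'P']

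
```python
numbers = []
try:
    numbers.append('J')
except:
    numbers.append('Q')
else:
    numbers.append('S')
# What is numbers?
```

Step-by-step execution trace:
1. try: `numbers.append('J')` → numbers = ['J']. No exception raised.
2. `except` is skipped.
3. `else` runs (try completed without exception): `numbers.append('S')` → numbers = ['J', 'S'].
Result: ['J', 'S']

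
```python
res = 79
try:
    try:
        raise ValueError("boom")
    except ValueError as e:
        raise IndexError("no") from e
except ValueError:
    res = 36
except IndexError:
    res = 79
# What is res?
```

Step-by-step execution trace:
1. Inner try raises ValueError; inner `except ValueError as e` catches it.
2. `raise IndexError(...) from e` raises IndexError (ValueError is attached as __cause__, but only IndexError is active).
3. Outer `except ValueError` does not match IndexError; skipped.
4. Outer `except IndexError` matches → res = 79.
Result: 79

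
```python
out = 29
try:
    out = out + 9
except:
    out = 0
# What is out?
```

Step-by-step execution trace:
1. out starts at 29.
2. try: `out = out + 9` → out = 38. No exception raised.
3. `except` is skipped.
Result: 38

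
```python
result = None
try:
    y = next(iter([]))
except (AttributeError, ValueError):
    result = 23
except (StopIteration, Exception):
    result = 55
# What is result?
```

Step-by-step execution trace:
1. `y = next(iter([]))` raises StopIteration.
2. `except (AttributeError, ValueError)` does not match StopIteration; skipped.
3. `except (StopIteration, Exception)` matches (StopIteration is in the tuple) → result = 55.
Result: 55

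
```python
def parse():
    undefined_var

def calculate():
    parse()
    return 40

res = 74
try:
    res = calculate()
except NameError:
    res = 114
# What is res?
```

Step-by-step execution trace:
1. res starts at 74.
2. try: `calculate()` calls `parse()`.
3. `parse()` evaluates `undefined_var`, which raises NameError; it propagates through calculate (uncaught).
4. `return 40` in calculate is not reached; the assignment to res does not complete.
5. `except NameError` matches → res = 114.
Result: 114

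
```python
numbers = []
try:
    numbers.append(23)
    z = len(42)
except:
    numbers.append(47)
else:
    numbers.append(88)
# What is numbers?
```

Step-by-step execution trace:
1. try: `numbers.append(23)` → numbers = [23].
2. `z = len(42)` raises TypeError.
3. bare `except` matches → `numbers.append(47)` → numbers = [23, 47].
4. `else` is skipped (an exception was raised).
Result: [23, 47]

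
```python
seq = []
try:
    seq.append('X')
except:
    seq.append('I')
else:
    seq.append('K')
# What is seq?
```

Step-by-step execution trace:
1. try: `seq.append('X')` → seq = ['X']. No exception raised.
2. `except` is skipped.
3. `else` runs (try completed without exception): `seq.append('K')` → seq = ['X', 'K'].
Result: ['X', 'K']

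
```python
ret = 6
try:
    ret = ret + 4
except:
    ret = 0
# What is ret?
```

Step-by-step execution trace:
1. ret starts at 6.
2. try: `ret = ret + 4` → ret = 10. No exception raised.
3. `except` is skipped.
Result: 10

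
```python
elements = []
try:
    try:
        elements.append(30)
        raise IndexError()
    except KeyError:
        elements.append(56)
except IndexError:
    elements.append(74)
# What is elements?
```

Step-by-step execution trace:
1. Inner try: `elements.append(30)` → elements = [30].
2. `raise IndexError()` raises IndexError.
3. Inner `except KeyError` does not match IndexError; exception propagates to outer try.
4. Outer `except IndexError` matches → `elements.append(74)` → elements = [30, 74].
Result: [30, 74]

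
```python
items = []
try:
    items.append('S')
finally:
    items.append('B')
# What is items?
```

Step-by-step execution trace:
1. try: `items.append('S')` → items = ['S'].
2. The try body completes without raising.
3. finally always runs: `items.append('B')` → items = ['S', 'B'].
Result: ['S', 'B']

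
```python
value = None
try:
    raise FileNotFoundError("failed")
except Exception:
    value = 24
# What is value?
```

Step-by-step execution trace:
1. `raise FileNotFoundError(...)` raises FileNotFoundError.
2. `except Exception` matches (FileNotFoundError is a subclass of Exception) → value = 24.
Result: 24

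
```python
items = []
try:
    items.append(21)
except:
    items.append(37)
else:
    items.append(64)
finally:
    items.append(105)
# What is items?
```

Step-by-step execution trace:
1. try: `items.append(21)` → items = [21]. No exception raised.
2. `except` is skipped.
3. `else` runs: `items.append(64)` → items = [21, 64].
4. `finally` always runs: `items.append(105)` → items = [21, 64, 105].
Result: [21, 64, 105]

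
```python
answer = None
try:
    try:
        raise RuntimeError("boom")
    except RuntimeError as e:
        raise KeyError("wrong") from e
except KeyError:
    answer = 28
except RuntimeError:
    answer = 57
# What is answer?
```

Step-by-step execution trace:
1. Inner try raises RuntimeError; inner `except RuntimeError as e` catches it.
2. `raise KeyError(...) from e` raises KeyError (RuntimeError is attached as __cause__, but only KeyError is active).
3. Outer `except KeyError` matches → answer = 28.
4. `except RuntimeError` is not reached.
Result: 28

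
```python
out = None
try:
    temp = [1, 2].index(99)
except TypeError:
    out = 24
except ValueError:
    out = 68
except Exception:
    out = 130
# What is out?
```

Step-by-step execution trace:
1. `temp = [1, 2].index(99)` raises ValueError.
2. `except TypeError` does not match ValueError; skipped.
3. `except ValueError` matches → out = 68.
4. Remaining except clauses are skipped.
Result: 68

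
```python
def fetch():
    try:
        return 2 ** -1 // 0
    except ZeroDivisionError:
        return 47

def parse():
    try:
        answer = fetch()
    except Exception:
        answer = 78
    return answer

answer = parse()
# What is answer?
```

Step-by-step execution trace:
1. `parse()` calls `fetch()`.
2. In fetch: `2 ** -1 // 0` raises ZeroDivisionError; `except ZeroDivisionError` catches it → returns 47.
3. In parse: `answer = fetch()` → answer = 47. No exception reaches parse.
4. `except Exception` is skipped; parse returns 47.
5. answer = 47.
Result: 47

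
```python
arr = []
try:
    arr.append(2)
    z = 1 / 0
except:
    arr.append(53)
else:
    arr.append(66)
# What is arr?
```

Step-by-step execution trace:
1. try: `arr.append(2)` → arr = [2].
2. `z = 1 / 0` raises ZeroDivisionError.
3. bare `except` matches → `arr.append(53)` → arr = [2, 53].
4. `else` is skipped (an exception was raised).
Result: [2, 53]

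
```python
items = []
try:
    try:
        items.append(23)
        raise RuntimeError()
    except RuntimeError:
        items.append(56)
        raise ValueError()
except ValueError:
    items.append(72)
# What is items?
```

Step-by-step execution trace:
1. Inner try: `items.append(23)` → items = [23].
2. `raise RuntimeError()` raises RuntimeError.
3. Inner `except RuntimeError` matches → `items.append(56)` → items = [23, 56].
4. `raise ValueError()` raises ValueError; propagates to outer try.
5. Outer `except ValueError` matches → `items.append(72)` → items = [23, 56, 72].
Result: [23, 56, 72]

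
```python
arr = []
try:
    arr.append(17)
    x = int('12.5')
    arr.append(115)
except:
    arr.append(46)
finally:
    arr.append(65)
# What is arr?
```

Step-by-step execution trace:
1. try: `arr.append(17)` → arr = [17].
2. `x = int('12.5')` raises ValueError; `arr.append(115)` is not reached.
3. bare `except` matches → `arr.append(46)` → arr = [17, 46].
4. finally always runs: `arr.append(65)` → arr = [17, 46, 65].
Result: [17, 46, 65]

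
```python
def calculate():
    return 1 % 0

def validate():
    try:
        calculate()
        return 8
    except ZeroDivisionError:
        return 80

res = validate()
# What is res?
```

Step-by-step execution trace:
1. `validate()` calls `calculate()`.
2. `calculate()` evaluates `1 % 0`, which raises ZeroDivisionError; it propagates to the caller.
3. `return 8` is not reached.
4. `except ZeroDivisionError` in validate matches → returns 80.
5. res = 80.
Result: 80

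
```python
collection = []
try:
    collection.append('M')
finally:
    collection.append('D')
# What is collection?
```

Step-by-step execution trace:
1. try: `collection.append('M')` → collection = ['M'].
2. The try body completes without raising.
3. finally always runs: `collection.append('D')` → collection = ['M', 'D'].
Result: ['M', 'D']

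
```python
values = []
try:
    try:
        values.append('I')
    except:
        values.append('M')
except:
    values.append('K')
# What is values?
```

Step-by-step execution trace:
1. Inner try: `values.append('I')` → values = ['I']. No exception raised.
2. Inner `except` is skipped.
3. Inner try completes normally; outer `except` is skipped.
Result: ['I']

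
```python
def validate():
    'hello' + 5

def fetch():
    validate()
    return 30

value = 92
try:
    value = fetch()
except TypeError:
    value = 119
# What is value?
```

Step-by-step execution trace:
1. value starts at 92.
2. try: `fetch()` calls `validate()`.
3. `validate()` evaluates `'hello' + 5`, which raises TypeError; it propagates through fetch (uncaught).
4. `return 30` in fetch is not reached; the assignment to value does not complete.
5. `except TypeError` matches → value = 119.
Result: 119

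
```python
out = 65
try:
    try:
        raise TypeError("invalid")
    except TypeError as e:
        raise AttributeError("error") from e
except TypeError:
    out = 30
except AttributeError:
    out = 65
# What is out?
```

Step-by-step execution trace:
1. Inner try raises TypeError; inner `except TypeError as e` catches it.
2. `raise AttributeError(...) from e` raises AttributeError (TypeError is attached as __cause__, but only AttributeError is active).
3. Outer `except TypeError` does not match AttributeError; skipped.
4. Outer `except AttributeError` matches → out = 65.
Result: 65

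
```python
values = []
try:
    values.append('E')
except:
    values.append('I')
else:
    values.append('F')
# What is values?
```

Step-by-step execution trace:
1. try: `values.append('E')` → values = ['E']. No exception raised.
2. `except` is skipped.
3. `else` runs (try completed without exception): `values.append('F')` → values = ['E', 'F'].
Result: ['E', 'F']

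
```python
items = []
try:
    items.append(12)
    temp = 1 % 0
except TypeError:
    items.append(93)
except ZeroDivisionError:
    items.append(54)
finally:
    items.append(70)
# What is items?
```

Step-by-step execution trace:
1. try: `items.append(12)` → items = [12].
2. `temp = 1 % 0` raises ZeroDivisionError.
3. `except TypeError` does not match ZeroDivisionError; skipped.
4. `except ZeroDivisionError` matches → `items.append(54)` → items = [12, 54].
5. finally always runs: `items.append(70)` → items = [12, 54, 70].
Result: [12, 54, 70]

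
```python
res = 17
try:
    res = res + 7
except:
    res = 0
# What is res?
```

Step-by-step execution trace:
1. res starts at 17.
2. try: `res = res + 7` → res = 24. No exception raised.
3. `except` is skipped.
Result: 24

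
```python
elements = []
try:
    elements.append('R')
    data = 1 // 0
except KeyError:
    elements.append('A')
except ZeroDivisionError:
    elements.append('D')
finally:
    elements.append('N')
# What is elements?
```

Step-by-step execution trace:
1. try: `elements.append('R')` → elements = ['R'].
2. `data = 1 // 0` raises ZeroDivisionError.
3. `except KeyError` does not match ZeroDivisionError; skipped.
4. `except ZeroDivisionError` matches → `elements.append('D')` → elements = ['R', 'D'].
5. finally always runs: `elements.append('N')` → elements = ['R', 'D', 'N'].
Result: ['R', 'D', 'N']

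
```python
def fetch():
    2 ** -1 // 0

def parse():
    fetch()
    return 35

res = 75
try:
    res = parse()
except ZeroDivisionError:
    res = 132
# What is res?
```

Step-by-step execution trace:
1. res starts at 75.
2. try: `parse()` calls `fetch()`.
3. `fetch()` evaluates `2 ** -1 // 0`, which raises ZeroDivisionError; it propagates through parse (uncaught).
4. `return 35` in parse is not reached; the assignment to res does not complete.
5. `except ZeroDivisionError` matches → res = 132.
Result: 132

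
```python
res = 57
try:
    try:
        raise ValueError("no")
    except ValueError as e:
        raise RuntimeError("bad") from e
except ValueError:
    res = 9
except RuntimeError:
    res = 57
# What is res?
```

Step-by-step execution trace:
1. Inner try raises ValueError; inner `except ValueError as e` catches it.
2. `raise RuntimeError(...) from e` raises RuntimeError (ValueError is attached as __cause__, but only RuntimeError is active).
3. Outer `except ValueError` does not match RuntimeError; skipped.
4. Outer `except RuntimeError` matches → res = 57.
Result: 57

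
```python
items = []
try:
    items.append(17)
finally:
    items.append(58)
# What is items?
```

Step-by-step execution trace:
1. try: `items.append(17)` → items = [17].
2. The try body completes without raising.
3. finally always runs: `items.append(58)` → items = [17, 58].
Result: [17, 58]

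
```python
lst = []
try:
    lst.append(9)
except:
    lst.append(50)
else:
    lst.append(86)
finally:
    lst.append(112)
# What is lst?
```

Step-by-step execution trace:
1. try: `lst.append(9)` → lst = [9]. No exception raised.
2. `except` is skipped.
3. `else` runs: `lst.append(86)` → lst = [9, 86].
4. `finally` always runs: `lst.append(112)` → lst = [9, 86, 112].
Result: [9, 86, 112]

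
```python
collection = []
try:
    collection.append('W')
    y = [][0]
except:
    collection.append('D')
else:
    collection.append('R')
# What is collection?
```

Step-by-step execution trace:
1. try: `collection.append('W')` → collection = ['W'].
2. `y = [][0]` raises IndexError.
3. bare `except` matches → `collection.append('D')` → collection = ['W', 'D'].
4. `else` is skipped (an exception was raised).
Result: ['W', 'D']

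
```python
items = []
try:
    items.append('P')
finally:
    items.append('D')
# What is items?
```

Step-by-step execution trace:
1. try: `items.append('P')` → items = ['P'].
2. The try body completes without raising.
3. finally always runs: `items.append('D')` → items = ['P', 'D'].
Result: ['P', 'D']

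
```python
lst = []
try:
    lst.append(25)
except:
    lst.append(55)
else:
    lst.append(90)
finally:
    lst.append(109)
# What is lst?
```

Step-by-step execution trace:
1. try: `lst.append(25)` → lst = [25]. No exception raised.
2. `except` is skipped.
3. `else` runs: `lst.append(90)` → lst = [25, 90].
4. `finally` always runs: `lst.append(109)` → lst = [25, 90, 109].
Result: [25, 90, 109]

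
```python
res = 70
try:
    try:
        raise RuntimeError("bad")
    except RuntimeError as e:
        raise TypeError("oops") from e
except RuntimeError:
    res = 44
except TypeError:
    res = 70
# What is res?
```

Step-by-step execution trace:
1. Inner try raises RuntimeError; inner `except RuntimeError as e` catches it.
2. `raise TypeError(...) from e` raises TypeError (RuntimeError is attached as __cause__, but only TypeError is active).
3. Outer `except RuntimeError` does not match TypeError; skipped.
4. Outer `except TypeError` matches → res = 70.
Result: 70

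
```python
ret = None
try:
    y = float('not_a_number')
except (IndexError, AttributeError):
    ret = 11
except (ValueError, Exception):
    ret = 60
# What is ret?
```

Step-by-step execution trace:
1. `y = float('not_a_number')` raises ValueError.
2. `except (IndexError, AttributeError)` does not match ValueError; skipped.
3. `except (ValueError, Exception)` matches (ValueError is in the tuple) → ret = 60.
Result: 60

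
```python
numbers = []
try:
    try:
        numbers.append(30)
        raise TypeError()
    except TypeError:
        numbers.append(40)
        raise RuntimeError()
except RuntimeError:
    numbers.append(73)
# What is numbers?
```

Step-by-step execution trace:
1. Inner try: `numbers.append(30)` → numbers = [30].
2. `raise TypeError()` raises TypeError.
3. Inner `except TypeError` matches → `numbers.append(40)` → numbers = [30, 40].
4. `raise RuntimeError()` raises RuntimeError; propagates to outer try.
5. Outer `except RuntimeError` matches → `numbers.append(73)` → numbers = [30, 40, 73].
Result: [30, 40, 73]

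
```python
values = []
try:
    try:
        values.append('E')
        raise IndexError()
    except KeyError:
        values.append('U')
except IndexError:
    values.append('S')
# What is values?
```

Step-by-step execution trace:
1. Inner try: `values.append('E')` → values = ['E'].
2. `raise IndexError()` raises IndexError.
3. Inner `except KeyError` does not match IndexError; exception propagates to outer try.
4. Outer `except IndexError` matches → `values.append('S')` → values = ['E', 'S'].
Result: ['E', 'S']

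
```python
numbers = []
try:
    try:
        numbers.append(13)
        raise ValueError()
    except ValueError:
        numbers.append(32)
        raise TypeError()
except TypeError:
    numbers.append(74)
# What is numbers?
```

Step-by-step execution trace:
1. Inner try: `numbers.append(13)` → numbers = [13].
2. `raise ValueError()` raises ValueError.
3. Inner `except ValueError` matches → `numbers.append(32)` → numbers = [13, 32].
4. `raise TypeError()` raises TypeError; propagates to outer try.
5. Outer `except TypeError` matches → `numbers.append(74)` → numbers = [13, 32, 74].
Result: [13, 32, 74]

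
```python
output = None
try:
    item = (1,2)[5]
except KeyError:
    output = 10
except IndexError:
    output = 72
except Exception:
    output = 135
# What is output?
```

Step-by-step execution trace:
1. `item = (1,2)[5]` raises IndexError.
2. `except KeyError` does not match IndexError; skipped.
3. `except IndexError` matches → output = 72.
4. Remaining except clauses are skipped.
Result: 72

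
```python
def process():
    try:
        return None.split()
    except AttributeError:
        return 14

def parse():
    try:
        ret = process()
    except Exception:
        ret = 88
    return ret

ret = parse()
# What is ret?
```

Step-by-step execution trace:
1. `parse()` calls `process()`.
2. In process: `None.split()` raises AttributeError; `except AttributeError` catches it → returns 14.
3. In parse: `ret = process()` → ret = 14. No exception reaches parse.
4. `except Exception` is skipped; parse returns 14.
5. ret = 14.
Result: 14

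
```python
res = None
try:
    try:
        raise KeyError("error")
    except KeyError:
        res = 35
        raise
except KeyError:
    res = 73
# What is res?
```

Step-by-step execution trace:
1. Inner try: `raise KeyError("error")` raises KeyError.
2. Inner `except KeyError` matches → res = 35.
3. bare `raise` re-raises the same KeyError.
4. Outer `except KeyError` matches → res = 73.
Result: 73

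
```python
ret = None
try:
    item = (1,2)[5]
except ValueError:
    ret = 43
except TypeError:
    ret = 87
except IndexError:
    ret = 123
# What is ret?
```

Step-by-step execution trace:
1. `item = (1,2)[5]` raises IndexError.
2. `except ValueError` does not match IndexError; skipped.
3. `except TypeError` does not match IndexError; skipped.
4. `except IndexError` matches → ret = 123.
Result: 123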